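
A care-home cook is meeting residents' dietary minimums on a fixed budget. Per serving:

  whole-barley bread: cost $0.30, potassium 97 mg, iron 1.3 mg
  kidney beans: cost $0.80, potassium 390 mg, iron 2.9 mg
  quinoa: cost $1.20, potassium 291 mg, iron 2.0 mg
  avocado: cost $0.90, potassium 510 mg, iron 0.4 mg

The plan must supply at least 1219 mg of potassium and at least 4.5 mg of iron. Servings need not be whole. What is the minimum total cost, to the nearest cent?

Minimising a linear cost over {potassium ≥ 1219, iron ≥ 4.5, servings ≥ 0} — the optimum is at a vertex, using one or two foods.
whole-barley bread only: max(1219/97, 4.5/1.3) = 12.57 servings → $3.77.
kidney beans only: max(1219/390, 4.5/2.9) = 3.126 servings → $2.50.
quinoa only: max(1219/291, 4.5/2.0) = 4.189 servings → $5.03.
avocado only: max(1219/510, 4.5/0.4) = 11.25 servings → $10.12.
whole-barley bread + kidney beans: intersection lies outside the first quadrant.
whole-barley bread + quinoa: intersection lies outside the first quadrant.
whole-barley bread + avocado with both tight: 2.896 servings and 1.839 servings → $2.52.
kidney beans + quinoa: the both-tight solution has a negative serving — not a feasible corner.
kidney beans + avocado with both tight: 1.366 servings and 1.346 servings → $2.30.
quinoa + avocado with both tight: 2 servings and 1.249 servings → $3.52.
Cheapest feasible corner: $2.30.

$2.30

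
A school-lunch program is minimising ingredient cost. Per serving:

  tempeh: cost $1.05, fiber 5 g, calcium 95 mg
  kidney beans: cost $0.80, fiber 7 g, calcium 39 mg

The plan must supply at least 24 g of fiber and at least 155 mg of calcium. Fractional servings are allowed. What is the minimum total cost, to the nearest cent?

$2.89

For a min-cost LP with two ≥-constraints, a basic feasible solution has at most two positive variables.
tempeh only: max(24/5, 155/95) = 4.8 servings → $5.04.
kidney beans only: max(24/7, 155/39) = 3.974 servings → $3.18.
tempeh + kidney beans with both tight: 0.317 servings and 3.202 servings → $2.89.
Cheapest feasible corner: $2.89.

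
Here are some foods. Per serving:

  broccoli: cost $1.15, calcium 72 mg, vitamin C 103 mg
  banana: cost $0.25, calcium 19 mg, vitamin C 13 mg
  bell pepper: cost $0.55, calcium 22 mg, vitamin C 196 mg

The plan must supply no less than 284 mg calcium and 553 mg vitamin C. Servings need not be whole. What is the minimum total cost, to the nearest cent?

The cheapest plan sits at a corner of the feasible region — with two constraints it uses at most two foods.
broccoli only: max(284/72, 553/103) = 5.369 servings → $6.17.
banana only: max(284/19, 553/13) = 42.54 servings → $10.63.
bell pepper only: max(284/22, 553/196) = 12.91 servings → $7.10.
broccoli + banana with both targets exact would need a negative amount; discard.
broccoli + bell pepper with both tight: 3.672 servings and 0.8918 servings → $4.71.
banana + bell pepper with both tight: 12.65 servings and 1.982 servings → $4.25.
Cheapest feasible corner: $4.25.

$4.25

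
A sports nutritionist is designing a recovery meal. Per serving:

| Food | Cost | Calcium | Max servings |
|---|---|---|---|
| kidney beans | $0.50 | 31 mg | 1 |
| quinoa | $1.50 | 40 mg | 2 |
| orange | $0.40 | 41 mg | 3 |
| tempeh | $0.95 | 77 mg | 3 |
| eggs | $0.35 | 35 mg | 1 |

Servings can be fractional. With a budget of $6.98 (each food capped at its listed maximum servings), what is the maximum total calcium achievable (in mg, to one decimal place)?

475.5 mg

Calcium per dollar: orange 102.5, eggs 100, tempeh 81.05, kidney beans 62, quinoa 26.67.
Take 3 servings of orange: spends $1.20, +123.0 mg calcium (running total 123.0 mg).
Take 1 serving of eggs: spends $0.35, +35.0 mg calcium (running total 158.0 mg).
Take 3 servings of tempeh: spends $2.85, +231.0 mg calcium (running total 389.0 mg).
Take 1 serving of kidney beans: spends $0.50, +31.0 mg calcium (running total 420.0 mg).
Take 1.387 servings of quinoa: spends $2.08, +55.5 mg calcium (running total 475.5 mg).
Greedy by best ratio exhausts the cost allowance optimally: 475.5 mg.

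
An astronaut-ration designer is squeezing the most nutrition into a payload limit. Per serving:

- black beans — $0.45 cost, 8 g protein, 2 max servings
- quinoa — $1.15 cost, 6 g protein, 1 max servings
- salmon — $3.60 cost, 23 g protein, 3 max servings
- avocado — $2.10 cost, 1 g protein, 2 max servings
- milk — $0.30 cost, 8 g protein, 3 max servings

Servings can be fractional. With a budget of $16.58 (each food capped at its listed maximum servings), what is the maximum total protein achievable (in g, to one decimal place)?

Protein per dollar: milk 26.67, black beans 17.78, salmon 6.389, quinoa 5.217, avocado 0.4762.
Take 3 servings of milk: spends $0.90, +24.0 g protein (running total 24.0 g).
Take 2 servings of black beans: spends $0.90, +16.0 g protein (running total 40.0 g).
Take 3 servings of salmon: spends $10.80, +69.0 g protein (running total 109.0 g).
Take 1 serving of quinoa: spends $1.15, +6.0 g protein (running total 115.0 g).
Take 1.348 servings of avocado: spends $2.83, +1.3 g protein (running total 116.3 g).
Greedy by best ratio exhausts the cost allowance optimally: 116.3 g.

116.3 g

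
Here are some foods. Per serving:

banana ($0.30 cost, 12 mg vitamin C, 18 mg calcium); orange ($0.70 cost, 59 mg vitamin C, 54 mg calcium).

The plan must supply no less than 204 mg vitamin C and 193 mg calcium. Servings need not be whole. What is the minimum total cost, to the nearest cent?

An LP optimum is at a vertex; with two nutrient constraints at most two foods are used. Check each candidate.
banana only: max(204/12, 193/18) = 17 servings → $5.10.
orange only: max(204/59, 193/54) = 3.574 servings → $2.50.
banana + orange with both tight: 0.8961 servings and 3.275 servings → $2.56.
The minimum over all feasible corners is $2.50.

$2.50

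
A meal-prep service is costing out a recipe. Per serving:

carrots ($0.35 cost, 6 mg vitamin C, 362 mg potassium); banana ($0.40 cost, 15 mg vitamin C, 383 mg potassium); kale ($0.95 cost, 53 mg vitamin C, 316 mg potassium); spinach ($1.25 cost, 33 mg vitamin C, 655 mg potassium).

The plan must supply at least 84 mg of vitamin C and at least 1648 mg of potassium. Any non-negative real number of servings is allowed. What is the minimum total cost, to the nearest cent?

Minimising a linear cost over {vitamin C ≥ 84, potassium ≥ 1648, servings ≥ 0} — the optimum is at a vertex, using one or two foods.
carrots only: max(84/6, 1648/362) = 14 servings → $4.90.
banana only: max(84/15, 1648/383) = 5.6 servings → $2.24.
kale only: max(84/53, 1648/316) = 5.215 servings → $4.95.
spinach only: max(84/33, 1648/655) = 2.545 servings → $3.18.
carrots + banana with both targets exact would need a negative amount; discard.
carrots + kale with both tight: 3.516 servings and 1.187 servings → $2.36.
carrots + spinach: the both-tight solution has a negative serving — not a feasible corner.
banana + kale with both tight: 3.908 servings and 0.479 servings → $2.02.
banana + spinach: intersection lies outside the first quadrant.
kale + spinach with both tight: 0.02619 servings and 2.503 servings → $3.15.
Cheapest feasible corner: $2.02.

$2.02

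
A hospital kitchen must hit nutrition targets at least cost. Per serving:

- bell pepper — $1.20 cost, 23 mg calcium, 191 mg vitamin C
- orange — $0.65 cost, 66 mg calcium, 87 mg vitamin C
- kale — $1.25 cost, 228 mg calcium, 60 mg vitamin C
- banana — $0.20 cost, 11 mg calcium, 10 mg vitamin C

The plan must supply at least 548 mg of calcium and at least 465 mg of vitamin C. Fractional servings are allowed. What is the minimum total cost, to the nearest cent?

A basic optimal solution has at most two foods positive. Try each food alone and each pair with both targets met exactly.
bell pepper only: max(548/23, 465/191) = 23.83 servings → $28.59.
orange only: max(548/66, 465/87) = 8.303 servings → $5.40.
kale only: max(548/228, 465/60) = 7.75 servings → $9.69.
banana only: max(548/11, 465/10) = 49.82 servings → $9.96.
bell pepper + orange: intersection lies outside the first quadrant.
bell pepper + kale with both tight: 1.734 servings and 2.229 servings → $4.87.
bell pepper + banana: intersection lies outside the first quadrant.
orange + kale with both tight: 4.607 servings and 1.07 servings → $4.33.
orange + banana with both targets exact would need a negative amount; discard.
kale + banana with both tight: 0.2253 servings and 45.15 servings → $9.31.
The minimum over all feasible corners is $4.33.

$4.33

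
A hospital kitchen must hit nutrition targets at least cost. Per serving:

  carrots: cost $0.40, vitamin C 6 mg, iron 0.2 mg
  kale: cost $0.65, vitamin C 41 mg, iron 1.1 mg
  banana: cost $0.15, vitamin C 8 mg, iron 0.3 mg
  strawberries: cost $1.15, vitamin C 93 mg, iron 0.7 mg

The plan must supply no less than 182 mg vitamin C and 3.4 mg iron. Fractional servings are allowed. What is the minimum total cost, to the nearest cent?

$2.62

An LP optimum is at a vertex; with two nutrient constraints at most two foods are used. Check each candidate.
carrots only: max(182/6, 3.4/0.2) = 30.33 servings → $12.13.
kale only: max(182/41, 3.4/1.1) = 4.439 servings → $2.89.
banana only: max(182/8, 3.4/0.3) = 22.75 servings → $3.41.
strawberries only: max(182/93, 3.4/0.7) = 4.857 servings → $5.59.
carrots + kale: intersection lies outside the first quadrant.
carrots + banana with both targets exact would need a negative amount; discard.
carrots + strawberries with both tight: 13.11 servings and 1.111 servings → $6.52.
kale + banana: intersection lies outside the first quadrant.
kale + strawberries with both tight: 2.565 servings and 0.8261 servings → $2.62.
banana + strawberries with both tight: 8.466 servings and 1.229 servings → $2.68.
The minimum over all feasible corners is $2.62.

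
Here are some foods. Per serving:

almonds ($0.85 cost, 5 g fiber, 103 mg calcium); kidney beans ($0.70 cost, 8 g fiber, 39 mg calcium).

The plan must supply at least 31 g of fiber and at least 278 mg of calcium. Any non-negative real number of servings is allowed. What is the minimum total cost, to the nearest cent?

$3.38

Compare the cost at each extreme point of the feasible region.
almonds only: max(31/5, 278/103) = 6.2 servings → $5.27.
kidney beans only: max(31/8, 278/39) = 7.128 servings → $4.99.
almonds + kidney beans with both tight: 1.614 servings and 2.866 servings → $3.38.
The minimum over all feasible corners is $3.38.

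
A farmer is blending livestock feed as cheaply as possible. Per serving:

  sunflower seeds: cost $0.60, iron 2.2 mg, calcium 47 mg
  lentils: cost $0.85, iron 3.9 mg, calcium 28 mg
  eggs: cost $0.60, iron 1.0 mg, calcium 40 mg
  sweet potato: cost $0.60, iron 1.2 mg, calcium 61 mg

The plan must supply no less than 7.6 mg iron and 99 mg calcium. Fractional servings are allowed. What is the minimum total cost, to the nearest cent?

$1.83

With two linear requirements the optimum uses one or two foods; enumerate the corners.
sunflower seeds only: max(7.6/2.2, 99/47) = 3.455 servings → $2.07.
lentils only: max(7.6/3.9, 99/28) = 3.536 servings → $3.01.
eggs only: max(7.6/1.0, 99/40) = 7.6 servings → $4.56.
sweet potato only: max(7.6/1.2, 99/61) = 6.333 servings → $3.80.
sunflower seeds + lentils with both tight: 1.424 servings and 1.145 servings → $1.83.
sunflower seeds + eggs with both targets exact would need a negative amount; discard.
sunflower seeds + sweet potato: the both-tight solution has a negative serving — not a feasible corner.
lentils + eggs with both tight: 1.602 servings and 1.354 servings → $2.17.
lentils + sweet potato with both tight: 1.688 servings and 0.8483 servings → $1.94.
eggs + sweet potato: the both-tight solution has a negative serving — not a feasible corner.
Cheapest feasible corner: $1.83.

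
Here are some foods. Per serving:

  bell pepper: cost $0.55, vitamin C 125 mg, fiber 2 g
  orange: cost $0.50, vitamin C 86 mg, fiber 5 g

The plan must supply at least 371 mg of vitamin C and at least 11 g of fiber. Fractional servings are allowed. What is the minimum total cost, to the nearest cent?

Minimising a linear cost over {vitamin C ≥ 371, fiber ≥ 11, servings ≥ 0} — the optimum is at a vertex, using one or two foods.
bell pepper only: max(371/125, 11/2) = 5.5 servings → $3.02.
orange only: max(371/86, 11/5) = 4.314 servings → $2.16.
bell pepper + orange with both tight: 2.007 servings and 1.397 servings → $1.80.
The minimum over all feasible corners is $1.80.

$1.80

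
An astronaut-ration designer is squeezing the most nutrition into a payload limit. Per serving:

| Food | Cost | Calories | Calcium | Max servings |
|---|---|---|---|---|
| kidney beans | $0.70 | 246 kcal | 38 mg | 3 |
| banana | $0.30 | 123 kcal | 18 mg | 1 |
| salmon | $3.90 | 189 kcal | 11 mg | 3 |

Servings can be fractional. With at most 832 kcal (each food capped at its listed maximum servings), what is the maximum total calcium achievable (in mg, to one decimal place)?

Calcium per kcal: kidney beans 0.1545, banana 0.1463, salmon 0.0582.
Take 3 servings of kidney beans: uses 738 kcal, +114.0 mg calcium (running total 114.0 mg).
Take 0.7642 servings of banana: uses 94 kcal, +13.8 mg calcium (running total 127.8 mg).
Greedy by best ratio exhausts the calories allowance optimally: 127.8 mg.

127.8 mg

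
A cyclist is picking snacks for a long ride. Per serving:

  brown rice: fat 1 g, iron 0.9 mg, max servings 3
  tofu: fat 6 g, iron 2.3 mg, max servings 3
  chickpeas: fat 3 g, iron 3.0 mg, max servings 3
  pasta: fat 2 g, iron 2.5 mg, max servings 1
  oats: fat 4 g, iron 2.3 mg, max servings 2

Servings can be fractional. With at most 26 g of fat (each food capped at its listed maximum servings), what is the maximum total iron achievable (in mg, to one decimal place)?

20.3 mg

Iron per g fat: pasta 1.25, chickpeas 1, brown rice 0.9, oats 0.575, tofu 0.3833.
Take 1 serving of pasta: uses 2 g fat, +2.5 mg iron (running total 2.5 mg).
Take 3 servings of chickpeas: uses 9 g fat, +9.0 mg iron (running total 11.5 mg).
Take 3 servings of brown rice: uses 3 g fat, +2.7 mg iron (running total 14.2 mg).
Take 2 servings of oats: uses 8 g fat, +4.6 mg iron (running total 18.8 mg).
Take 0.6667 servings of tofu: uses 4 g fat, +1.5 mg iron (running total 20.3 mg).
Filling greedily by iron-per-g fat is optimal for one linear limit, giving 20.3 mg.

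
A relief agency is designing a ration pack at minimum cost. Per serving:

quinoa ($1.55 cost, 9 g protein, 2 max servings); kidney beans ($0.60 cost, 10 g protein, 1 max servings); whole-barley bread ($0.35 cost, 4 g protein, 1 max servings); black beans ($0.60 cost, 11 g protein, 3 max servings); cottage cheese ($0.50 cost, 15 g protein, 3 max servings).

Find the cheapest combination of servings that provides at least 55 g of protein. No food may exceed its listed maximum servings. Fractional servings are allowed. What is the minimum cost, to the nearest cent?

$2.05

Cost per g of protein: cottage cheese $0.0333, black beans $0.0545, kidney beans $0.0600, whole-barley bread $0.0875, quinoa $0.1722.
Take 3 servings of cottage cheese: +45.0 g protein for $1.50 (total $1.50, still need 10.0 g).
Take 0.9091 servings of black beans: +10.0 g protein for $0.55 (total $2.05, still need 0.0 g).
Greedy by cheapest-per-g is optimal for a single linear constraint, so the minimum cost is $2.05.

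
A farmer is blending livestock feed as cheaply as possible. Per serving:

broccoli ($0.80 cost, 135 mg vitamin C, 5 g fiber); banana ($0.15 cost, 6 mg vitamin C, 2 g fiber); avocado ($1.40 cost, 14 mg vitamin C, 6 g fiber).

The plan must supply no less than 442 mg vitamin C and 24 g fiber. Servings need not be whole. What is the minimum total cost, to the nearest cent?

Check every corner: each single food scaled to meet both minima, and each pair solved so both constraints bind.
broccoli only: max(442/135, 24/5) = 4.8 servings → $3.84.
banana only: max(442/6, 24/2) = 73.67 servings → $11.05.
avocado only: max(442/14, 24/6) = 31.57 servings → $44.20.
broccoli + banana with both tight: 3.083 servings and 4.292 servings → $3.11.
broccoli + avocado with both tight: 3.13 servings and 1.392 servings → $4.45.
banana + avocado with both targets exact would need a negative amount; discard.
Cheapest feasible corner: $3.11.

$3.11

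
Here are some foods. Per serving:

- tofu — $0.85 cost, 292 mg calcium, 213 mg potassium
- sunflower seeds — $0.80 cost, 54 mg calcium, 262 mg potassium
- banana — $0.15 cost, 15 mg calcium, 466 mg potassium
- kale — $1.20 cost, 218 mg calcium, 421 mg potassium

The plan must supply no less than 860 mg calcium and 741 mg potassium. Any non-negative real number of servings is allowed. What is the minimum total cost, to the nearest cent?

$2.53

Minimising a linear cost over {calcium ≥ 860, potassium ≥ 741, servings ≥ 0} — the optimum is at a vertex, using one or two foods.
tofu only: max(860/292, 741/213) = 3.479 servings → $2.96.
sunflower seeds only: max(860/54, 741/262) = 15.93 servings → $12.74.
banana only: max(860/15, 741/466) = 57.33 servings → $8.60.
kale only: max(860/218, 741/421) = 3.945 servings → $4.73.
tofu + sunflower seeds with both tight: 2.851 servings and 0.5106 servings → $2.83.
tofu + banana with both tight: 2.932 servings and 0.2498 servings → $2.53.
tofu + kale with both tight: 2.621 servings and 0.4339 servings → $2.75.
sunflower seeds + banana: intersection lies outside the first quadrant.
sunflower seeds + kale: the both-tight solution has a negative serving — not a feasible corner.
banana + kale: intersection lies outside the first quadrant.
The minimum over all feasible corners is $2.53.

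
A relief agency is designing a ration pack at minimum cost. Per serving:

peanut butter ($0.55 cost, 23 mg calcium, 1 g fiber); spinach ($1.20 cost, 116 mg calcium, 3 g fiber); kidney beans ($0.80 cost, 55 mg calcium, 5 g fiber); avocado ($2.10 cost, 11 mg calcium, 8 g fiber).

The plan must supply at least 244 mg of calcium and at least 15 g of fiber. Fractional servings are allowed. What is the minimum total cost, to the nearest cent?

$3.09

Two binding constraints pin down two serving amounts, so the optimal mix uses at most two foods. The candidates are each food alone (scaled to the tighter of calcium/fiber) and each pair with both constraints tight.
peanut butter only: max(244/23, 15/1) = 15 servings → $8.25.
spinach only: max(244/116, 15/3) = 5 servings → $6.00.
kidney beans only: max(244/55, 15/5) = 4.436 servings → $3.55.
avocado only: max(244/11, 15/8) = 22.18 servings → $46.58.
peanut butter + spinach: the both-tight solution has a negative serving — not a feasible corner.
peanut butter + kidney beans with both tight: 6.583 servings and 1.683 servings → $4.97.
peanut butter + avocado with both tight: 10.33 servings and 0.5838 servings → $6.91.
spinach + kidney beans with both tight: 0.9518 servings and 2.429 servings → $3.09.
spinach + avocado with both tight: 1.997 servings and 1.126 servings → $4.76.
kidney beans + avocado: intersection lies outside the first quadrant.
Cheapest feasible corner: $3.09.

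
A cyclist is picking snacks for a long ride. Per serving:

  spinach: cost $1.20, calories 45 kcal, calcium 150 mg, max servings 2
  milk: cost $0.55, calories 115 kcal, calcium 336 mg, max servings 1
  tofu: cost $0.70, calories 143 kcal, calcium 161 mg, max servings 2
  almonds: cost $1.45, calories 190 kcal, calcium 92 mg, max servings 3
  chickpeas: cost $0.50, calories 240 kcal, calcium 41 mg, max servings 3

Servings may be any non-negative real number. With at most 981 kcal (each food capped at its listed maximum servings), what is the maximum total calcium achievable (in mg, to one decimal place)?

Calcium per kcal: spinach 3.333, milk 2.922, tofu 1.126, almonds 0.4842, chickpeas 0.1708.
Take 2 servings of spinach: uses 90 kcal, +300.0 mg calcium (running total 300.0 mg).
Take 1 serving of milk: uses 115 kcal, +336.0 mg calcium (running total 636.0 mg).
Take 2 servings of tofu: uses 286 kcal, +322.0 mg calcium (running total 958.0 mg).
Take 2.579 servings of almonds: uses 490 kcal, +237.3 mg calcium (running total 1195.3 mg).
Filling greedily by calcium-per-kcal is optimal for one linear limit, giving 1195.3 mg.

1195.3 mg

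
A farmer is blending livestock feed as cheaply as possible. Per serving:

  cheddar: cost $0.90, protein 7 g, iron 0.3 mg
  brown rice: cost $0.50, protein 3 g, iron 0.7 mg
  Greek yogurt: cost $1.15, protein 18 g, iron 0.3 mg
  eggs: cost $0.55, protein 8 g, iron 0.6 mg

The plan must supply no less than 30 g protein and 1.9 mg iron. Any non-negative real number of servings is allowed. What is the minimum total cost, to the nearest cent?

$2.03

Compare the cost at each extreme point of the feasible region.
cheddar only: max(30/7, 1.9/0.3) = 6.333 servings → $5.70.
brown rice only: max(30/3, 1.9/0.7) = 10 servings → $5.00.
Greek yogurt only: max(30/18, 1.9/0.3) = 6.333 servings → $7.28.
eggs only: max(30/8, 1.9/0.6) = 3.75 servings → $2.06.
cheddar + brown rice with both tight: 3.825 servings and 1.075 servings → $3.98.
cheddar + Greek yogurt with both targets exact would need a negative amount; discard.
cheddar + eggs with both tight: 1.556 servings and 2.389 servings → $2.71.
brown rice + Greek yogurt with both tight: 2.154 servings and 1.308 servings → $2.58.
brown rice + eggs: the both-tight solution has a negative serving — not a feasible corner.
Greek yogurt + eggs with both tight: 0.3333 servings and 3 servings → $2.03.
So the least-cost plan costs $2.03.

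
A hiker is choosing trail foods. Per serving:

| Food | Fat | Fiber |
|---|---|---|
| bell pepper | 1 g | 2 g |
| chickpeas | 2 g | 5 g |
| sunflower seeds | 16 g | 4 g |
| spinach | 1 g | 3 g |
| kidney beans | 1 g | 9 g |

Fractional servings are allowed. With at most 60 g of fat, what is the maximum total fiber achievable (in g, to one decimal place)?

Fiber per g fat: kidney beans 9, spinach 3, chickpeas 2.5, bell pepper 2, sunflower seeds 0.25.
With no serving limits, spend the whole fat allowance on kidney beans: 60 g / 1 g × 9 g = 540.0 g.

540.0 g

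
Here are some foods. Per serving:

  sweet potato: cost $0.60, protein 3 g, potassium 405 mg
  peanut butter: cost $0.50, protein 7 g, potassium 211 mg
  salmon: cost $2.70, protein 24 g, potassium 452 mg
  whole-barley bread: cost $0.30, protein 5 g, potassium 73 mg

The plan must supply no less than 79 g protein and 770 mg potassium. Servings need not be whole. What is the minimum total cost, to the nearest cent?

Check every corner: each single food scaled to meet both minima, and each pair solved so both constraints bind.
sweet potato only: max(79/3, 770/405) = 26.33 servings → $15.80.
peanut butter only: max(79/7, 770/211) = 11.29 servings → $5.64.
salmon only: max(79/24, 770/452) = 3.292 servings → $8.89.
whole-barley bread only: max(79/5, 770/73) = 15.8 servings → $4.74.
sweet potato + peanut butter with both targets exact would need a negative amount; discard.
sweet potato + salmon: intersection lies outside the first quadrant.
sweet potato + whole-barley bread with both targets exact would need a negative amount; discard.
peanut butter + salmon with both targets exact would need a negative amount; discard.
peanut butter + whole-barley bread: intersection lies outside the first quadrant.
salmon + whole-barley bread with both targets exact would need a negative amount; discard.
The minimum over all feasible corners is $4.74.

$4.74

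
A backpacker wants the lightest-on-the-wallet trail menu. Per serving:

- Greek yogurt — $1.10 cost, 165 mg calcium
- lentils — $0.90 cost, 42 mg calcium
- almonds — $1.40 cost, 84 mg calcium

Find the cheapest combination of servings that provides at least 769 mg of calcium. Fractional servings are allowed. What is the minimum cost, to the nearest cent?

Cost per mg of calcium: Greek yogurt $0.0067, almonds $0.0167, lentils $0.0214.
With no serving limits, use only Greek yogurt: 769 mg / 165 mg = 4.661 servings × $1.10 = $5.13.

$5.13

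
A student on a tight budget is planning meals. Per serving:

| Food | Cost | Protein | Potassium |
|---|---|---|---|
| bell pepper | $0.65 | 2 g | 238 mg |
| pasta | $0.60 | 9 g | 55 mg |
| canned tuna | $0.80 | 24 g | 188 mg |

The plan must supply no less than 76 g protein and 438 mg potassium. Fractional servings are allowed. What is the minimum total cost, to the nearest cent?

$2.53

bell pepper only: max(76/2, 438/238) = 38 servings → $24.70.
pasta only: max(76/9, 438/55) = 8.444 servings → $5.07.
canned tuna only: max(76/24, 438/188) = 3.167 servings → $2.53.
bell pepper + pasta: intersection lies outside the first quadrant.
bell pepper + canned tuna: the both-tight solution has a negative serving — not a feasible corner.
pasta + canned tuna: intersection lies outside the first quadrant.
Cheapest feasible corner: $2.53.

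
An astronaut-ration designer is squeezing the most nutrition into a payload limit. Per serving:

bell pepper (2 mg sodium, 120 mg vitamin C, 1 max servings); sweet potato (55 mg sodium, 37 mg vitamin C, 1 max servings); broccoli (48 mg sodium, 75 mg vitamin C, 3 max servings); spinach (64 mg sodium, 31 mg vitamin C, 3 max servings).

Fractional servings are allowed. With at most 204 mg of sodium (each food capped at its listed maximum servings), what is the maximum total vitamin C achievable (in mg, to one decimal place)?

383.5 mg

Vitamin C per mg sodium: bell pepper 60, broccoli 1.562, sweet potato 0.6727, spinach 0.4844.
Take 1 serving of bell pepper: uses 2 mg sodium, +120.0 mg vitamin C (running total 120.0 mg).
Take 3 servings of broccoli: uses 144 mg sodium, +225.0 mg vitamin C (running total 345.0 mg).
Take 1 serving of sweet potato: uses 55 mg sodium, +37.0 mg vitamin C (running total 382.0 mg).
Take 0.04688 servings of spinach: uses 3 mg sodium, +1.5 mg vitamin C (running total 383.5 mg).
Filling greedily by vitamin C-per-mg sodium is optimal for one linear limit, giving 383.5 mg.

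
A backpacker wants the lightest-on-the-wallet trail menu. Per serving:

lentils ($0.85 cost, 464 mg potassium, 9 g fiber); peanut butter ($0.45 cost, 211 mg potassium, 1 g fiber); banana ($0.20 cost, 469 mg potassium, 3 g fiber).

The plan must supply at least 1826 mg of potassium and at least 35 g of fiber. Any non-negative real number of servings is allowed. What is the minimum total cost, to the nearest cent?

$2.33

With two linear requirements the optimum uses one or two foods; enumerate the corners.
lentils only: max(1826/464, 35/9) = 3.935 servings → $3.35.
peanut butter only: max(1826/211, 35/1) = 35 servings → $15.75.
banana only: max(1826/469, 35/3) = 11.67 servings → $2.33.
lentils + peanut butter with both tight: 3.874 servings and 0.1352 servings → $3.35.
lentils + banana with both tight: 3.866 servings and 0.06858 servings → $3.30.
peanut butter + banana with both targets exact would need a negative amount; discard.
The minimum over all feasible corners is $2.33.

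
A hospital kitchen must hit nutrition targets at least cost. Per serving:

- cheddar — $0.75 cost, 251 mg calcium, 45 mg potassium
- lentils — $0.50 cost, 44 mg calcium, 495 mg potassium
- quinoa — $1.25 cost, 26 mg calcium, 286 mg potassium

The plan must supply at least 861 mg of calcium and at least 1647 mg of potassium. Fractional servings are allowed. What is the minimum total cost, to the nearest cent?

$3.70

cheddar only: max(861/251, 1647/45) = 36.6 servings → $27.45.
lentils only: max(861/44, 1647/495) = 19.57 servings → $9.78.
quinoa only: max(861/26, 1647/286) = 33.12 servings → $41.39.
cheddar + lentils with both tight: 2.893 servings and 3.064 servings → $3.70.
cheddar + quinoa with both tight: 2.881 servings and 5.305 servings → $8.79.
lentils + quinoa: intersection lies outside the first quadrant.
Cheapest feasible corner: $3.70.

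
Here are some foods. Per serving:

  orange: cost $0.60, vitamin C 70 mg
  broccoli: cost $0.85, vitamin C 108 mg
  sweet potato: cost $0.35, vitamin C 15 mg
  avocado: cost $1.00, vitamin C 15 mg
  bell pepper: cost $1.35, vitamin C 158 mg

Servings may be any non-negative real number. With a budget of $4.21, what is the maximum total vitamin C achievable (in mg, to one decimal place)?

Vitamin C per dollar: broccoli 127.1, bell pepper 117, orange 116.7, sweet potato 42.86, avocado 15.
With no serving limits, spend the whole cost allowance on broccoli: $4.21 / $0.85 × 108 mg = 534.9 mg.

534.9 mg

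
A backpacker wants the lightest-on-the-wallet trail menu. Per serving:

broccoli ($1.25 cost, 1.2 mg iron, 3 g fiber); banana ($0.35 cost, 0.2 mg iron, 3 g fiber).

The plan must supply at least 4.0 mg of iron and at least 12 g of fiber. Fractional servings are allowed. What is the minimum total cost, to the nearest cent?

$4.28

A basic optimal solution has at most two foods positive. Try each food alone and each pair with both targets met exactly.
broccoli only: max(4.0/1.2, 12/3) = 4 servings → $5.00.
banana only: max(4.0/0.2, 12/3) = 20 servings → $7.00.
broccoli + banana with both tight: 3.2 servings and 0.8 servings → $4.28.
So the least-cost plan costs $4.28.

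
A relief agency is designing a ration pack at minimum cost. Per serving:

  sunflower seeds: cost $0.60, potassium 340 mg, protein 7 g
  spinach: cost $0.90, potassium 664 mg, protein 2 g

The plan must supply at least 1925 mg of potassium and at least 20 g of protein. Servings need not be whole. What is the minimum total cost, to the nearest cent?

For a min-cost LP with two ≥-constraints, a basic feasible solution has at most two positive variables.
sunflower seeds only: max(1925/340, 20/7) = 5.662 servings → $3.40.
spinach only: max(1925/664, 20/2) = 10 servings → $9.00.
sunflower seeds + spinach with both tight: 2.377 servings and 1.682 servings → $2.94.
The minimum over all feasible corners is $2.94.

$2.94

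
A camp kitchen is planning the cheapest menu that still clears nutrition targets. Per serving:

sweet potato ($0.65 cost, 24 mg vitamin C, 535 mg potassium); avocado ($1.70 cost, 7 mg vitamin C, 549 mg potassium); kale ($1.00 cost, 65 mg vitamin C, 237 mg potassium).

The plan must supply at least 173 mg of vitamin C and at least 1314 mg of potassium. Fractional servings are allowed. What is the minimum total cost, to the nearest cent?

$3.09

Minimising a linear cost over {vitamin C ≥ 173, potassium ≥ 1314, servings ≥ 0} — the optimum is at a vertex, using one or two foods.
sweet potato only: max(173/24, 1314/535) = 7.208 servings → $4.69.
avocado only: max(173/7, 1314/549) = 24.71 servings → $42.01.
kale only: max(173/65, 1314/237) = 5.544 servings → $5.54.
sweet potato + avocado: the both-tight solution has a negative serving — not a feasible corner.
sweet potato + kale with both tight: 1.527 servings and 2.098 servings → $3.09.
avocado + kale with both tight: 1.305 servings and 2.521 servings → $4.74.
Cheapest feasible corner: $3.09.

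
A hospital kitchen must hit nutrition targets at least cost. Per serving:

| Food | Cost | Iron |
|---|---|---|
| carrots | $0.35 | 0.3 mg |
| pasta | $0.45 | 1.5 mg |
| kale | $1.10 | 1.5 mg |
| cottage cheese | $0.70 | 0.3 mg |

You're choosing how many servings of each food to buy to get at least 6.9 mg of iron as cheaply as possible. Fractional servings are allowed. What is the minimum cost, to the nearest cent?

Cost per mg of iron: pasta $0.3000, kale $0.7333, carrots $1.1667, cottage cheese $2.3333.
With no serving limits, use only pasta: 6.9 mg / 1.5 mg = 4.6 servings × $0.45 = $2.07.

$2.07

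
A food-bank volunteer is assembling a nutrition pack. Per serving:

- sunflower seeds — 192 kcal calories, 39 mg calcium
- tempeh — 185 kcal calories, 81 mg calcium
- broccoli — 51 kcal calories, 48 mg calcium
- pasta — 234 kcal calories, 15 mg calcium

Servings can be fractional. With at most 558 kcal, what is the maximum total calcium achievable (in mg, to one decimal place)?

525.2 mg

Calcium per kcal: broccoli 0.9412, tempeh 0.4378, sunflower seeds 0.2031, pasta 0.0641.
With no serving limits, spend the whole calories allowance on broccoli: 558 kcal / 51 kcal × 48 mg = 525.2 mg.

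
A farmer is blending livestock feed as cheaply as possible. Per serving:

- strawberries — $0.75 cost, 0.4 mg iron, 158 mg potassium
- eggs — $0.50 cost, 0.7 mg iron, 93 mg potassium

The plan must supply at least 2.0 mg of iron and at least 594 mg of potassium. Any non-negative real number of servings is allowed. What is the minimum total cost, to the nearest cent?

A basic optimal solution has at most two foods positive. Try each food alone and each pair with both targets met exactly.
strawberries only: max(2.0/0.4, 594/158) = 5 servings → $3.75.
eggs only: max(2.0/0.7, 594/93) = 6.387 servings → $3.19.
strawberries + eggs with both tight: 3.131 servings and 1.068 servings → $2.88.
The minimum over all feasible corners is $2.88.

$2.88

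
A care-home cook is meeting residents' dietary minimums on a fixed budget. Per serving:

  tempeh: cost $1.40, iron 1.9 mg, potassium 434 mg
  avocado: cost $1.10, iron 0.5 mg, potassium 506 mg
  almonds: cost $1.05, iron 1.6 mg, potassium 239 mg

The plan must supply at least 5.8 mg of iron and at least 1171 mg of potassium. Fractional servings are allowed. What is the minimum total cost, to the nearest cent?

$4.12

At the optimum either one food covers both requirements or two foods hit both targets exactly; no other combination can be cheaper.
tempeh only: max(5.8/1.9, 1171/434) = 3.053 servings → $4.27.
avocado only: max(5.8/0.5, 1171/506) = 11.6 servings → $12.76.
almonds only: max(5.8/1.6, 1171/239) = 4.9 servings → $5.14.
tempeh + avocado: intersection lies outside the first quadrant.
tempeh + almonds with both tight: 2.028 servings and 1.216 servings → $4.12.
avocado + almonds with both tight: 0.7063 servings and 3.404 servings → $4.35.
Cheapest feasible corner: $4.12.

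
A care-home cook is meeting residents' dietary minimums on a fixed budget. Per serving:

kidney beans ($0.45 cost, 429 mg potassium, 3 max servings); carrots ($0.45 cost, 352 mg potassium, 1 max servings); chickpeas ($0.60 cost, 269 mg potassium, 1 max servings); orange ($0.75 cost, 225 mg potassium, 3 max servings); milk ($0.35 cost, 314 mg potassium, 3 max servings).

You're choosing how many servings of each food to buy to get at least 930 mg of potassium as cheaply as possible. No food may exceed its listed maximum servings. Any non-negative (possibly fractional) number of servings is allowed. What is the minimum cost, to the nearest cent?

Cost per mg of potassium: kidney beans $0.0010, milk $0.0011, carrots $0.0013, chickpeas $0.0022, orange $0.0033.
Take 2.168 servings of kidney beans: +930.0 mg potassium for $0.98 (total $0.98, still need 0.0 mg).
Filling from the cheapest source first is optimal under one linear minimum: $0.98.

$0.98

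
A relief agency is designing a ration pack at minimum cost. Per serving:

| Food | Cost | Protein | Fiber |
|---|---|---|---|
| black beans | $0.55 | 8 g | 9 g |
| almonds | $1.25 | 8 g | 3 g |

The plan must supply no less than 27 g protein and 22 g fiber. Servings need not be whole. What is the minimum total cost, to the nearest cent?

black beans only: max(27/8, 22/9) = 3.375 servings → $1.86.
almonds only: max(27/8, 22/3) = 7.333 servings → $9.17.
black beans + almonds with both tight: 1.979 servings and 1.396 servings → $2.83.
The minimum over all feasible corners is $1.86.

$1.86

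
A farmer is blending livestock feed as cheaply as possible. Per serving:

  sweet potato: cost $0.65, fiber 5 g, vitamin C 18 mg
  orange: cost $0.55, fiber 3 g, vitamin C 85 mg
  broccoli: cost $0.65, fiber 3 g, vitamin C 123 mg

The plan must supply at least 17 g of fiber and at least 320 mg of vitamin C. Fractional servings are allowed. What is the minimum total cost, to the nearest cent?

Two binding constraints pin down two serving amounts, so the optimal mix uses at most two foods. The candidates are each food alone (scaled to the tighter of fiber/vitamin C) and each pair with both constraints tight.
sweet potato only: max(17/5, 320/18) = 17.78 servings → $11.56.
orange only: max(17/3, 320/85) = 5.667 servings → $3.12.
broccoli only: max(17/3, 320/123) = 5.667 servings → $3.68.
sweet potato + orange with both tight: 1.307 servings and 3.488 servings → $2.77.
sweet potato + broccoli with both tight: 2.016 servings and 2.307 servings → $2.81.
orange + broccoli: intersection lies outside the first quadrant.
The minimum over all feasible corners is $2.77.

$2.77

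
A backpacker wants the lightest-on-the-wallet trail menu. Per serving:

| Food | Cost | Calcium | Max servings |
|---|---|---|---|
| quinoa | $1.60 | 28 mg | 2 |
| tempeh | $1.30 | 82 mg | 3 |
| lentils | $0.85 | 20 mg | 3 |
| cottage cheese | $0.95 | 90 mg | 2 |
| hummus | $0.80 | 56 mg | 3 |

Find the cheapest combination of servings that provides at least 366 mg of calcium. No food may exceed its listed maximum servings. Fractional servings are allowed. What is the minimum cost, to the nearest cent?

$4.59

Cost per mg of calcium: cottage cheese $0.0106, hummus $0.0143, tempeh $0.0159, lentils $0.0425, quinoa $0.0571.
Take 2 servings of cottage cheese: +180.0 mg calcium for $1.90 (total $1.90, still need 186.0 mg).
Take 3 servings of hummus: +168.0 mg calcium for $2.40 (total $4.30, still need 18.0 mg).
Take 0.2195 servings of tempeh: +18.0 mg calcium for $0.29 (total $4.59, still need 0.0 mg).
Filling from the cheapest source first is optimal under one linear minimum: $4.59.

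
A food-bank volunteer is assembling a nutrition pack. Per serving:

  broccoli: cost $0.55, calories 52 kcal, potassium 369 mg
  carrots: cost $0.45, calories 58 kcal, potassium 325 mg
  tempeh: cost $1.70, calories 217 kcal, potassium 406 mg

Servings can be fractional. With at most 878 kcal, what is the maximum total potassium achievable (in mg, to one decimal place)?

6230.4 mg

Potassium per kcal: broccoli 7.096, carrots 5.603, tempeh 1.871.
With no serving limits, spend the whole calories allowance on broccoli: 878 kcal / 52 kcal × 369 mg = 6230.4 mg.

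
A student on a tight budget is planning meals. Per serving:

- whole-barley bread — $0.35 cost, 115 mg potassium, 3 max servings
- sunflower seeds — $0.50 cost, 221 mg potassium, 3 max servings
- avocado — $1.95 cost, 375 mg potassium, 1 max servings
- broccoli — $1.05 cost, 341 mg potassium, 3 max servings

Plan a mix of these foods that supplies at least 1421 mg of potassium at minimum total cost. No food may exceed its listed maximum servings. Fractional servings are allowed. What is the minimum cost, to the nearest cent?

$3.82

Cost per mg of potassium: sunflower seeds $0.0023, whole-barley bread $0.0030, broccoli $0.0031, avocado $0.0052.
Take 3 servings of sunflower seeds: +663.0 mg potassium for $1.50 (total $1.50, still need 758.0 mg).
Take 3 servings of whole-barley bread: +345.0 mg potassium for $1.05 (total $2.55, still need 413.0 mg).
Take 1.211 servings of broccoli: +413.0 mg potassium for $1.27 (total $3.82, still need 0.0 mg).
Filling from the cheapest source first is optimal under one linear minimum: $3.82.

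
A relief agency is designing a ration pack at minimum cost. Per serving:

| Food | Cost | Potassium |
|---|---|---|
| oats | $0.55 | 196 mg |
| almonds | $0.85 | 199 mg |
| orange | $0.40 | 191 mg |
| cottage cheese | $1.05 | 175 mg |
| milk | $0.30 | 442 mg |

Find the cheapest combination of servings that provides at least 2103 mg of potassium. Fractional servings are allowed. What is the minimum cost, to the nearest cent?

Cost per mg of potassium: milk $0.0007, orange $0.0021, oats $0.0028, almonds $0.0043, cottage cheese $0.0060.
With no serving limits, use only milk: 2103 mg / 442 mg = 4.758 servings × $0.30 = $1.43.

$1.43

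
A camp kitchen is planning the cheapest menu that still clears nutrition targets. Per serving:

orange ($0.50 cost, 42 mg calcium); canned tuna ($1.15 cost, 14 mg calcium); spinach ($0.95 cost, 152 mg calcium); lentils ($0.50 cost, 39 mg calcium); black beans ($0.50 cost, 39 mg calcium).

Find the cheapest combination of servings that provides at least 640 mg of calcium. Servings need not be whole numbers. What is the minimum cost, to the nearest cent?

$4.00

Cost per mg of calcium: spinach $0.0063, orange $0.0119, lentils $0.0128, black beans $0.0128, canned tuna $0.0821.
With no serving limits, use only spinach: 640 mg / 152 mg = 4.211 servings × $0.95 = $4.00.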